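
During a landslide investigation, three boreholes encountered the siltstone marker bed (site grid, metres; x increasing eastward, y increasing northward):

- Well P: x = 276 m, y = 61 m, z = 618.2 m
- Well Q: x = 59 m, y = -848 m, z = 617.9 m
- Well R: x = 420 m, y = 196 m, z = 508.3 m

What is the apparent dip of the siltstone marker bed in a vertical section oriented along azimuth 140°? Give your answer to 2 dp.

Two edge vectors: Well P→Well Q = (-217, -909, -0.3), Well P→Well R = (144, 135, -109.9).
Normal n = (Well P→Well Q) × (Well P→Well R) = (99939.6, -23891.5, 101601).
So ∂z/∂x = −n_x/n_z = −0.98365 and ∂z/∂y = −n_y/n_z = 0.23515.
Unit vector along 140° is (sin 140°, cos 140°) = (0.6428, -0.7660).
Slope in that direction = a·(0.6428) + b·(-0.7660) = −0.81241.
Apparent dip = arctan|0.81241| = 39.09° (true dip is 45.3°, so apparent ≤ true as expected).

39.09°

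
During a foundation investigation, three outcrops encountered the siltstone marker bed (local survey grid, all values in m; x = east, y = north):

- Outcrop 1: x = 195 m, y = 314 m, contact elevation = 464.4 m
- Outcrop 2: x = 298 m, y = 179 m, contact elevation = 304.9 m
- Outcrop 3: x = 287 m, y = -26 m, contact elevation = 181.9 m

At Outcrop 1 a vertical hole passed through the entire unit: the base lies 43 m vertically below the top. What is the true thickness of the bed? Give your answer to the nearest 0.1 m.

Let the plane be z = a·x + b·y + c.
Outcrop 2−Outcrop 1: 103a − 135b = −159.5;  Outcrop 3−Outcrop 1: 92a − 340b = −282.5.
Solving gives a = −0.71206, b = 0.63821.
|∇z| = √(a²+b²) = 0.95621, so dip δ = arctan(0.95621) = 43.72°.
True thickness = vertical thickness × cos δ = 43 × cos 43.72° = 31.1 m.

31.1 m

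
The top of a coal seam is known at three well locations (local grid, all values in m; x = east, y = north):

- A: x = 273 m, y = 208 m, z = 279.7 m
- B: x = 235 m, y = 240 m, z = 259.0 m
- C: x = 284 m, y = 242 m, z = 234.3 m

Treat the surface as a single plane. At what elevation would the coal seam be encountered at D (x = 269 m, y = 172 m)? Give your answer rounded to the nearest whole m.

Let the plane be z = a·x + b·y + c.
B−A: −38a + 32b = −20.7;  C−A: 11a + 34b = −45.4.
Solving gives a = −0.45560, b = −1.18790.
Then c = 279.7 − a·273 − b·208 = 651.16.
At (269, 172): z = −122.6 − 204.3 + 651.16 = 324.3 m.

324 m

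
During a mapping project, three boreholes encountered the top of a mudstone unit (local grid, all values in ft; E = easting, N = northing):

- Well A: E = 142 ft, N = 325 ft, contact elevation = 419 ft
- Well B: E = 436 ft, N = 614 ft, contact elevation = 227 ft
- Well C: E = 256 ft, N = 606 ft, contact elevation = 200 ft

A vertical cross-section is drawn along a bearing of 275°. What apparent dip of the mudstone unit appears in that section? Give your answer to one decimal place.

Let the plane be z = a·E + b·N + c.
Well B−Well A: 294a + 289b = −192;  Well C−Well A: 114a + 281b = −219.
Solving gives a = 0.18803, b = −0.85564.
Unit vector along 275° is (sin 275°, cos 275°) = (-0.9962, 0.0872).
Slope in that direction = a·(-0.9962) + b·(0.0872) = −0.26189.
Apparent dip = arctan|0.26189| = 14.7° (true dip is 41.2°, so apparent ≤ true as expected).

14.7°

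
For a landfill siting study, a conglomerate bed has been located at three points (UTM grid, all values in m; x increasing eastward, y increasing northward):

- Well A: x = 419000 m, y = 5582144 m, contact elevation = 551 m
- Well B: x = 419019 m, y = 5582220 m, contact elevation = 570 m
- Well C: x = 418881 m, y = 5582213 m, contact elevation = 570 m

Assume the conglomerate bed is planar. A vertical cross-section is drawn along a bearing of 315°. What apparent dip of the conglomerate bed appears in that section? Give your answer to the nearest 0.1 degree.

10.7°

Let the plane be z = a·x + b·y + c.
Well B−Well A: 19a + 76b = 19;  Well C−Well A: −119a + 69b = 19.
Solving gives a = −0.01284, b = 0.25321.
Unit vector along 315° is (sin 315°, cos 315°) = (-0.7071, 0.7071).
Slope in that direction = a·(-0.7071) + b·(0.7071) = 0.18813.
Apparent dip = arctan|0.18813| = 10.7° (true dip is 14.2°, so apparent ≤ true as expected).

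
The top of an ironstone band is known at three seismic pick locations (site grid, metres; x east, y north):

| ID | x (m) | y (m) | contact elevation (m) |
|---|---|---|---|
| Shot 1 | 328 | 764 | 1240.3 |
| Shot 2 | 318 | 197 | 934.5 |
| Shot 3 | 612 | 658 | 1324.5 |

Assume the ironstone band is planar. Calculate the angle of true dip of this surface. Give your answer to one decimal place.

36.0°

Two edge vectors: Shot 1→Shot 2 = (-10, -567, -305.8), Shot 1→Shot 3 = (284, -106, 84.2).
Normal n = (Shot 1→Shot 2) × (Shot 1→Shot 3) = (-80156.2, -86005.2, 162088).
So ∂z/∂x = −n_x/n_z = 0.49452 and ∂z/∂y = −n_y/n_z = 0.53061.
Gradient magnitude |∇z| = √(a² + b²) = √(0.24455 + 0.28154) = 0.72533.
True dip = arctan(0.72533) = 36.0°, dipping toward SW (azimuth ≈ 223°).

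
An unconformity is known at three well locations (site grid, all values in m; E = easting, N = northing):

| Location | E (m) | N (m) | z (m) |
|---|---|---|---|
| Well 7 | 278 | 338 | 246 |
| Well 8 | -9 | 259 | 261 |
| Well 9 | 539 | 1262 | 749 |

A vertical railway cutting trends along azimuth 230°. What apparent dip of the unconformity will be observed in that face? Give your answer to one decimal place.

12.5°

Two edge vectors: Well 7→Well 8 = (-287, -79, 15), Well 7→Well 9 = (261, 924, 503).
Normal n = (Well 7→Well 8) × (Well 7→Well 9) = (-53597, 148276, -244569).
So ∂z/∂E = −n_x/n_z = −0.21915 and ∂z/∂N = −n_y/n_z = 0.60627.
Unit vector along 230° is (sin 230°, cos 230°) = (-0.7660, -0.6428).
Slope in that direction = a·(-0.7660) + b·(-0.6428) = −0.22183.
Apparent dip = arctan|0.22183| = 12.5° (true dip is 32.8°, so apparent ≤ true as expected).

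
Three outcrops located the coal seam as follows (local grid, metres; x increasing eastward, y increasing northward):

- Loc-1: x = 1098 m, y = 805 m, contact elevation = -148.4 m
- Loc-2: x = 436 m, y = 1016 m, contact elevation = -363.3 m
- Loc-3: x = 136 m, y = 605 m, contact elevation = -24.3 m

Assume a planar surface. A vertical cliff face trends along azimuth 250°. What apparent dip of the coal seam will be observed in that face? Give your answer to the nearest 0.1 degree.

13.9°

Let the plane be z = a·x + b·y + c.
Loc-2−Loc-1: −662a + 211b = −214.9;  Loc-3−Loc-1: −962a − 200b = 124.1.
Solving gives a = 0.05008, b = −0.86137.
Unit vector along 250° is (sin 250°, cos 250°) = (-0.9397, -0.3420).
Slope in that direction = a·(-0.9397) + b·(-0.3420) = 0.24755.
Apparent dip = arctan|0.24755| = 13.9° (true dip is 40.8°, so apparent ≤ true as expected).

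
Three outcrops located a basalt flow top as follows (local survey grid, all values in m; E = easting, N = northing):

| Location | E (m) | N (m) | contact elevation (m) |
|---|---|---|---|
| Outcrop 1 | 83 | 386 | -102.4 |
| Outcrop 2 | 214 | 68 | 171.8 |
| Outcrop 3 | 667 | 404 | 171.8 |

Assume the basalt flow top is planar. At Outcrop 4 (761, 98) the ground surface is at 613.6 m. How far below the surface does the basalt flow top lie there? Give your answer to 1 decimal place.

193.7 m

Let the plane be z = a·E + b·N + c.
Outcrop 2−Outcrop 1: 131a − 318b = 274.2;  Outcrop 3−Outcrop 1: 584a + 18b = 274.2.
Solving gives a = 0.48988, b = −0.66046.
Then c = -102.4 − a·83 − b·386 = 111.88.
At (761, 98): z_contact = 372.80 − 64.73 + 111.88 = 419.95 m.
Depth below ground = 613.6 − 419.95 = 193.7 m.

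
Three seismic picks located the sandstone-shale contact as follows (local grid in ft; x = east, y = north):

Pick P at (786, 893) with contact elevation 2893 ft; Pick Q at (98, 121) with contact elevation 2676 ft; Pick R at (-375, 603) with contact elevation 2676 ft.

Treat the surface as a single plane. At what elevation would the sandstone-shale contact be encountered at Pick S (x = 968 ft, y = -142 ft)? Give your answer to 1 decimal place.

2767.9 ft

Two edge vectors: Pick P→Pick Q = (-688, -772, -217), Pick P→Pick R = (-1161, -290, -217).
Normal n = (Pick P→Pick Q) × (Pick P→Pick R) = (104594, 102641, -696772).
So ∂z/∂x = −n_x/n_z = 0.15011 and ∂z/∂y = −n_y/n_z = 0.14731.
Intercept c from Pick P: 2893 − 117.99 − 131.55 = 2643.46.
At (968, -142): z = 145.3 − 20.9 + 2643.46 = 2767.9 ft.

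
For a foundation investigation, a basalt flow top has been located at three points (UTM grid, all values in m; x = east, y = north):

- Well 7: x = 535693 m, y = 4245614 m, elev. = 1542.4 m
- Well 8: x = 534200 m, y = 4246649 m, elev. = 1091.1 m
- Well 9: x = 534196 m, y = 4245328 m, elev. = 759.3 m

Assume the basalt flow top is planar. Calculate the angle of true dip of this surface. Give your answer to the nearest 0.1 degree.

28.2°

Two edge vectors: Well 7→Well 8 = (-1493, 1035, -451.3), Well 7→Well 9 = (-1497, -286, -783.1).
Normal n = (Well 7→Well 8) × (Well 7→Well 9) = (-939580.3, -493572.2, 1976393).
So ∂z/∂x = −n_x/n_z = 0.47540 and ∂z/∂y = −n_y/n_z = 0.24973.
Gradient magnitude |∇z| = √(a² + b²) = √(0.22601 + 0.06237) = 0.53700.
True dip = arctan(0.53700) = 28.2°, dipping toward WSW (azimuth ≈ 242°).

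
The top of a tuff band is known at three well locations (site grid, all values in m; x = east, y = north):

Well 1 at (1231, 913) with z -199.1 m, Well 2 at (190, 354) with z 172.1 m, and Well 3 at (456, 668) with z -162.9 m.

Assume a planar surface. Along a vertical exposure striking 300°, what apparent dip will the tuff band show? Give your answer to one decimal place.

Let the plane be z = a·x + b·y + c.
Well 2−Well 1: −1041a − 559b = 371.2;  Well 3−Well 1: −775a − 245b = 36.2.
Solving gives a = 0.39684, b = −1.40305.
Unit vector along 300° is (sin 300°, cos 300°) = (-0.8660, 0.5000).
Slope in that direction = a·(-0.8660) + b·(0.5000) = −1.04520.
Apparent dip = arctan|1.04520| = 46.3° (true dip is 55.6°, so apparent ≤ true as expected).

46.3°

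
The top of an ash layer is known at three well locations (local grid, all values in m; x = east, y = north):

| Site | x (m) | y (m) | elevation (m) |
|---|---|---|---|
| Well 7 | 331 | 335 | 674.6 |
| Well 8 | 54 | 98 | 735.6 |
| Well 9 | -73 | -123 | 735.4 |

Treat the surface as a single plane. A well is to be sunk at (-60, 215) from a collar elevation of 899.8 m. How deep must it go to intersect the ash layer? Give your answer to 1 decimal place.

Two edge vectors: Well 7→Well 8 = (-277, -237, 61), Well 7→Well 9 = (-404, -458, 60.8).
Normal n = (Well 7→Well 8) × (Well 7→Well 9) = (13528.4, -7802.4, 31118).
So ∂z/∂x = −n_x/n_z = −0.43475 and ∂z/∂y = −n_y/n_z = 0.25074.
Intercept c from Well 7: 674.6 + 143.90 − 84.00 = 734.50.
At (-60, 215): z_contact = 26.08 + 53.91 + 734.50 = 814.50 m.
Depth below ground = 899.8 − 814.50 = 85.3 m.

85.3 m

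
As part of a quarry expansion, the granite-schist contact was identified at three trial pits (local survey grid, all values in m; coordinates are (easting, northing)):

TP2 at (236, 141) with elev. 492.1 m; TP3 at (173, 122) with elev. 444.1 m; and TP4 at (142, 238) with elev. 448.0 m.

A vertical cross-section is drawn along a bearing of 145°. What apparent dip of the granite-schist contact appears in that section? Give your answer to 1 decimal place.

12.4°

Let the plane be z = a·E + b·N + c.
TP3−TP2: −63a − 19b = −48;  TP4−TP2: −94a + 97b = −44.1.
Solving gives a = 0.69569, b = 0.21954.
Unit vector along 145° is (sin 145°, cos 145°) = (0.5736, -0.8192).
Slope in that direction = a·(0.5736) + b·(-0.8192) = 0.21920.
Apparent dip = arctan|0.21920| = 12.4° (true dip is 36.1°, so apparent ≤ true as expected).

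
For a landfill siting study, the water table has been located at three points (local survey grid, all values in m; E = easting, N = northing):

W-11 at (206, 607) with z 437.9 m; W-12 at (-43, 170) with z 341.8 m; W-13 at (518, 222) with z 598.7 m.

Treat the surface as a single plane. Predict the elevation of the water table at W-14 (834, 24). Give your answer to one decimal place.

Let the plane be z = a·E + b·N + c.
W-12−W-11: −249a − 437b = −96.1;  W-13−W-11: 312a − 385b = 160.8.
Solving gives a = 0.46195, b = −0.04331.
Then c = 437.9 − a·206 − b·607 = 369.03.
At (834, 24): z = 385.3 − 1.0 + 369.03 = 753.2 m.

753.2 m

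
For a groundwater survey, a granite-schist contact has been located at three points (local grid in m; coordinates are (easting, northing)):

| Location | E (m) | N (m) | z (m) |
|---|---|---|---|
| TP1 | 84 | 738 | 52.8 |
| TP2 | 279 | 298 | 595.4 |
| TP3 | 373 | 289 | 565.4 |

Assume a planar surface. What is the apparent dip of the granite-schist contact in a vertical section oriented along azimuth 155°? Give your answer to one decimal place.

47.9°

Two edge vectors: TP1→TP2 = (195, -440, 542.6), TP1→TP3 = (289, -449, 512.6).
Normal n = (TP1→TP2) × (TP1→TP3) = (18083.4, 56854.4, 39605).
So ∂z/∂E = −n_x/n_z = −0.45659 and ∂z/∂N = −n_y/n_z = −1.43554.
Unit vector along 155° is (sin 155°, cos 155°) = (0.4226, -0.9063).
Slope in that direction = a·(0.4226) + b·(-0.9063) = 1.10807.
Apparent dip = arctan|1.10807| = 47.9° (true dip is 56.4°, so apparent ≤ true as expected).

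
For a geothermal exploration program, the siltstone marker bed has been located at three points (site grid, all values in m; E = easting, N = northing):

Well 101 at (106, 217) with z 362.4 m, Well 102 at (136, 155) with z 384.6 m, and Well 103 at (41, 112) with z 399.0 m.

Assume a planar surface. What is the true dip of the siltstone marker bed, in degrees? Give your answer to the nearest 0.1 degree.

Let the plane be z = a·E + b·N + c.
Well 102−Well 101: 30a − 62b = 22.2;  Well 103−Well 101: −65a − 105b = 36.6.
Solving gives a = 0.00861, b = −0.35390.
Gradient magnitude |∇z| = √(a² + b²) = √(0.00007 + 0.12525) = 0.35400.
True dip = arctan(0.35400) = 19.5°, dipping toward N (azimuth ≈ 359°).

19.5°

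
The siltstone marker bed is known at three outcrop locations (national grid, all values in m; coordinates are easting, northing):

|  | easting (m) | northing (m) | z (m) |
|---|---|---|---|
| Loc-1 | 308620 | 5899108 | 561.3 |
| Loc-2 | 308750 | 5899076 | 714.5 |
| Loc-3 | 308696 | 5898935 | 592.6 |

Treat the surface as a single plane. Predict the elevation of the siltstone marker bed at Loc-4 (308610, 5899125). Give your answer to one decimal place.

Let the plane be z = a·easting + b·northing + c.
Loc-2−Loc-1: 130a − 32b = 153.2;  Loc-3−Loc-1: 76a − 173b = 31.3.
Solving gives a = 1.271412903, b = 0.377614917.
Then c = 561.3 − a·308620 − b·5899108 = −2619413.33.
At (308610, 5899125): z = 392370.7 + 2227597.6 − 2619413.33 = 555.0 m.

555.0 m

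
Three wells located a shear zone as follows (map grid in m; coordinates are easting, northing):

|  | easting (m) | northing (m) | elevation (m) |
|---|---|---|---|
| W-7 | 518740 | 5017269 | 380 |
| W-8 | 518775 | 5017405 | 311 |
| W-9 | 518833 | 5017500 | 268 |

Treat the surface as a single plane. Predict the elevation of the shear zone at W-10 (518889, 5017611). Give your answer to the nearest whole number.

Let the plane be z = a·easting + b·northing + c.
W-8−W-7: 35a + 136b = −69;  W-9−W-7: 93a + 231b = −112.
Solving gives a = 0.15494192, b = −0.54722770.
Then c = 380 − a·518740 − b·5017269 = 2665594.01.
At (518889, 5017611): z = 80397.7 − 2745775.7 + 2665594.01 = 215.9 m.

216 m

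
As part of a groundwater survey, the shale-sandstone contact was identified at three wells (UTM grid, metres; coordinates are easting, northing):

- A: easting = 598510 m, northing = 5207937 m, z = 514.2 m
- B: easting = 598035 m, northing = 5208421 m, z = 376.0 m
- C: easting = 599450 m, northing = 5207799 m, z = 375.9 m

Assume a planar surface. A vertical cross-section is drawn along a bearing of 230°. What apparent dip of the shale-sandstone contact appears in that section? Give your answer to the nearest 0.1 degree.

Two edge vectors: A→B = (-475, 484, -138.2), A→C = (940, -138, -138.3).
Normal n = (A→B) × (A→C) = (-86008.8, -195600.5, -389410).
So ∂z/∂easting = −n_x/n_z = −0.22087 and ∂z/∂northing = −n_y/n_z = −0.50230.
Unit vector along 230° is (sin 230°, cos 230°) = (-0.7660, -0.6428).
Slope in that direction = a·(-0.7660) + b·(-0.6428) = 0.49207.
Apparent dip = arctan|0.49207| = 26.2° (true dip is 28.8°, so apparent ≤ true as expected).

26.2°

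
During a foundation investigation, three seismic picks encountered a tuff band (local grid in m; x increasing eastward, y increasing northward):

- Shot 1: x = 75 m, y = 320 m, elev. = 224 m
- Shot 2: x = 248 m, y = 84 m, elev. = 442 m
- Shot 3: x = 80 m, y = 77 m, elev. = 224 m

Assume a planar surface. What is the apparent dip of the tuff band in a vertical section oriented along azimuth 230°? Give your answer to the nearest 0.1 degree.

Let the plane be z = a·x + b·y + c.
Shot 2−Shot 1: 173a − 236b = 218;  Shot 3−Shot 1: 5a − 243b = 0.
Solving gives a = 1.29651, b = 0.02668.
Unit vector along 230° is (sin 230°, cos 230°) = (-0.7660, -0.6428).
Slope in that direction = a·(-0.7660) + b·(-0.6428) = −1.01033.
Apparent dip = arctan|1.01033| = 45.3° (true dip is 52.4°, so apparent ≤ true as expected).

45.3°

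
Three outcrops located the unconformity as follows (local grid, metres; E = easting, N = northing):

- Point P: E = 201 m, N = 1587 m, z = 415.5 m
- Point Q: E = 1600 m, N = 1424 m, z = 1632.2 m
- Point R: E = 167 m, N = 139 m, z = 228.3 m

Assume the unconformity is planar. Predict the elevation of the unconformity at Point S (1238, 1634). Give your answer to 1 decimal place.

1335.6 m

Let the plane be z = a·E + b·N + c.
Point Q−Point P: 1399a − 163b = 1216.7;  Point R−Point P: −34a − 1448b = −187.2.
Solving gives a = 0.882342, b = 0.108564.
Then c = 415.5 − a·201 − b·1587 = 65.86.
At (1238, 1634): z = 1092.3 + 177.4 + 65.86 = 1335.6 m.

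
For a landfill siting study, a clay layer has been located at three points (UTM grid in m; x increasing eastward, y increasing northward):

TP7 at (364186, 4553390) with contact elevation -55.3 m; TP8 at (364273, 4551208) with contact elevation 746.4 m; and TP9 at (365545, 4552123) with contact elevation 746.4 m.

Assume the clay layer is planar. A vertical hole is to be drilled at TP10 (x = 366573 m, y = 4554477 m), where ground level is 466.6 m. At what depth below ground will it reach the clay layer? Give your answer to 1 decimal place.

296.9 m

Let the plane be z = a·x + b·y + c.
TP8−TP7: 87a − 2182b = 801.7;  TP9−TP7: 1359a − 1267b = 801.7.
Solving gives a = 0.256927319, b = −0.357171092.
Then c = -55.3 − a·364186 − b·4553390 = 1532714.65.
At (366573, 4554477): z_contact = 94182.62 − 1626727.52 + 1532714.65 = 169.74 m.
Depth below ground = 466.6 − 169.74 = 296.9 m.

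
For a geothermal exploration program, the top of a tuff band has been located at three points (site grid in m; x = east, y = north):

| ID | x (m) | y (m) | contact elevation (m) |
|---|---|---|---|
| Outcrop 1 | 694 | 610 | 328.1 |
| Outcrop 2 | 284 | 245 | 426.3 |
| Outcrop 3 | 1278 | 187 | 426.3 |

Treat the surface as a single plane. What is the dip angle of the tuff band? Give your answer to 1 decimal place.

14.2°

Let the plane be z = a·x + b·y + c.
Outcrop 2−Outcrop 1: −410a − 365b = 98.2;  Outcrop 3−Outcrop 1: 584a − 423b = 98.2.
Solving gives a = −0.01473, b = −0.25249.
Gradient magnitude |∇z| = √(a² + b²) = √(0.00022 + 0.06375) = 0.25292.
True dip = arctan(0.25292) = 14.2°, dipping toward N (azimuth ≈ 003°).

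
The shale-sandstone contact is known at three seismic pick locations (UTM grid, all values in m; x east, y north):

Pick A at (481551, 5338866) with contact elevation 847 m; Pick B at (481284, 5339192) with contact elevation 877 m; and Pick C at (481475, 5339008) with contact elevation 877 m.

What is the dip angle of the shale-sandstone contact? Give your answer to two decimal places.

31.20°

Let the plane be z = a·x + b·y + c.
Pick B−Pick A: −267a + 326b = 30;  Pick C−Pick A: −76a + 142b = 30.
Solving gives a = 0.42016, b = 0.43614.
Gradient magnitude |∇z| = √(a² + b²) = √(0.17653 + 0.19022) = 0.60560.
True dip = arctan(0.60560) = 31.20°, dipping toward SW (azimuth ≈ 224°).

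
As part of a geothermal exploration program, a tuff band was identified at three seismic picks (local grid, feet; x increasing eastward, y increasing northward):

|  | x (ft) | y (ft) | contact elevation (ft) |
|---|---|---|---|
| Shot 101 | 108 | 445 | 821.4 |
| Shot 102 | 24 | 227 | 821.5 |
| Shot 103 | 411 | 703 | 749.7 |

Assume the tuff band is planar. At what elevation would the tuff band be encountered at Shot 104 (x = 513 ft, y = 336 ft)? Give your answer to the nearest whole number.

664 ft

Two edge vectors: Shot 101→Shot 102 = (-84, -218, 0.1), Shot 101→Shot 103 = (303, 258, -71.7).
Normal n = (Shot 101→Shot 102) × (Shot 101→Shot 103) = (15604.8, -5992.5, 44382).
So ∂z/∂x = −n_x/n_z = −0.35160 and ∂z/∂y = −n_y/n_z = 0.13502.
Intercept c from Shot 101: 821.4 + 37.97 − 60.08 = 799.29.
At (513, 336): z = −180.4 + 45.4 + 799.29 = 664.3 ft.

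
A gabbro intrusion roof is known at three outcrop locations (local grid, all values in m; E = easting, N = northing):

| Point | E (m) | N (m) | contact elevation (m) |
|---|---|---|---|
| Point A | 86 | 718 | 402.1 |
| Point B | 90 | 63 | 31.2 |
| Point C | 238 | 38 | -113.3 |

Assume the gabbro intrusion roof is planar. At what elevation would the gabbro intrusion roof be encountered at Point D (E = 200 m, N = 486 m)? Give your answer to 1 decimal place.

Two edge vectors: Point A→Point B = (4, -655, -370.9), Point A→Point C = (152, -680, -515.4).
Normal n = (Point A→Point B) × (Point A→Point C) = (85375, -54315.2, 96840).
So ∂z/∂E = −n_x/n_z = −0.88161 and ∂z/∂N = −n_y/n_z = 0.56088.
Intercept c from Point A: 402.1 + 75.82 − 402.71 = 75.21.
At (200, 486): z = −176.3 + 272.6 + 75.21 = 171.5 m.

171.5 m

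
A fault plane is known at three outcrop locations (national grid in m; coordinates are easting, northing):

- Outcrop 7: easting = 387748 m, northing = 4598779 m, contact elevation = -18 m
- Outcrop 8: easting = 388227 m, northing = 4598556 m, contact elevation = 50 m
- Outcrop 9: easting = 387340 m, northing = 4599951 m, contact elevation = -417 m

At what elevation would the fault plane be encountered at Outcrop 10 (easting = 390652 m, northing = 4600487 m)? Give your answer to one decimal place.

Let the plane be z = a·easting + b·northing + c.
Outcrop 8−Outcrop 7: 479a − 223b = 68;  Outcrop 9−Outcrop 7: −408a + 1172b = −399.
Solving gives a = −0.019729849, b = −0.347312098.
Then c = -18 − a·387748 − b·4598779 = 1604843.79.
At (390652, 4600487): z = −7707.5 − 1597804.8 + 1604843.79 = -668.5 m.

-668.5 m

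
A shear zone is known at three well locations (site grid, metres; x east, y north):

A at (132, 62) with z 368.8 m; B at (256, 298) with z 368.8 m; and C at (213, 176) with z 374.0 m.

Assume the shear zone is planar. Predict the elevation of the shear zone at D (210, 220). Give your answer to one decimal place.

Let the plane be z = a·x + b·y + c.
B−A: 124a + 236b = 0;  C−A: 81a + 114b = 5.2.
Solving gives a = 0.24643, b = −0.12948.
Then c = 368.8 − a·132 − b·62 = 344.30.
At (210, 220): z = 51.7 − 28.5 + 344.30 = 367.6 m.

367.6 m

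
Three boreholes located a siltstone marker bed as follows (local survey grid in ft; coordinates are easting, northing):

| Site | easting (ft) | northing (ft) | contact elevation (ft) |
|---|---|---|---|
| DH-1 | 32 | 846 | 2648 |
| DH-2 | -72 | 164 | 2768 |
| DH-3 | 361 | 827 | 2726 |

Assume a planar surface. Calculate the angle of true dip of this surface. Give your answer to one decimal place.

Let the plane be z = a·easting + b·northing + c.
DH-2−DH-1: −104a − 682b = 120;  DH-3−DH-1: 329a − 19b = 78.
Solving gives a = 0.22494, b = −0.21025.
Gradient magnitude |∇z| = √(a² + b²) = √(0.05060 + 0.04421) = 0.30790.
True dip = arctan(0.30790) = 17.1°, dipping toward NW (azimuth ≈ 313°).

17.1°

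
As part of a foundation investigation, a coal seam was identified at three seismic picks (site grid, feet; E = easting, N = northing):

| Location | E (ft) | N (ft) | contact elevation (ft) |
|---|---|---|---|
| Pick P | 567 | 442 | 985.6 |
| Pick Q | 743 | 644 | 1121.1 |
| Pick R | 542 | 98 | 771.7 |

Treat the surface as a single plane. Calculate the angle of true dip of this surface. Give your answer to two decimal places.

31.81°

Two edge vectors: Pick P→Pick Q = (176, 202, 135.5), Pick P→Pick R = (-25, -344, -213.9).
Normal n = (Pick P→Pick Q) × (Pick P→Pick R) = (3404.2, 34258.9, -55494).
So ∂z/∂E = −n_x/n_z = 0.06134 and ∂z/∂N = −n_y/n_z = 0.61734.
Gradient magnitude |∇z| = √(a² + b²) = √(0.00376 + 0.38111) = 0.62038.
True dip = arctan(0.62038) = 31.81°, dipping toward S (azimuth ≈ 186°).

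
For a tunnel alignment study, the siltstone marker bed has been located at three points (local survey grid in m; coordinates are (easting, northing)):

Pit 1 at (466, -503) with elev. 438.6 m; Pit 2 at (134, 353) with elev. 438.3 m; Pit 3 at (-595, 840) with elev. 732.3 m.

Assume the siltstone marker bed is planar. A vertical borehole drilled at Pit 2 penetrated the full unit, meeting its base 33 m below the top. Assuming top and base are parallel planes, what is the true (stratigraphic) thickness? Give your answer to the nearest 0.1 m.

28.5 m

Let the plane be z = a·E + b·N + c.
Pit 2−Pit 1: −332a + 856b = −0.3;  Pit 3−Pit 1: −1061a + 1343b = 293.7.
Solving gives a = −0.54464, b = −0.21159.
|∇z| = √(a²+b²) = 0.58430, so dip δ = arctan(0.58430) = 30.30°.
True thickness = vertical thickness × cos δ = 33 × cos 30.30° = 28.5 m.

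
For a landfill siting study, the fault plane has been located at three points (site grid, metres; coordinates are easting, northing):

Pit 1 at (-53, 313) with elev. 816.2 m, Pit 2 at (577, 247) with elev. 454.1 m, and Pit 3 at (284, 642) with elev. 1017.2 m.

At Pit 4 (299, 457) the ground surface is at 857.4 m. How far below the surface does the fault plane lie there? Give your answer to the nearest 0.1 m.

47.6 m

Let the plane be z = a·easting + b·northing + c.
Pit 2−Pit 1: 630a − 66b = −362.1;  Pit 3−Pit 1: 337a + 329b = 201.
Solving gives a = −0.46126, b = 1.08342.
Then c = 816.2 − a·-53 − b·313 = 452.64.
At (299, 457): z_contact = −137.92 + 495.12 + 452.64 = 809.85 m.
Depth below ground = 857.4 − 809.85 = 47.6 m.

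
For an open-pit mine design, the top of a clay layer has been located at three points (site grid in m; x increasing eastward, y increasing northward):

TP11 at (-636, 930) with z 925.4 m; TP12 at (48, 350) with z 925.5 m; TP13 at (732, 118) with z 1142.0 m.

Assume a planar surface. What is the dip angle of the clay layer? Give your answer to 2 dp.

Let the plane be z = a·x + b·y + c.
TP12−TP11: 684a − 580b = 0.1;  TP13−TP11: 1368a − 812b = 216.6.
Solving gives a = 0.52744, b = 0.62184.
Gradient magnitude |∇z| = √(a² + b²) = √(0.27819 + 0.38668) = 0.81540.
True dip = arctan(0.81540) = 39.19°, dipping toward SW (azimuth ≈ 220°).

39.19°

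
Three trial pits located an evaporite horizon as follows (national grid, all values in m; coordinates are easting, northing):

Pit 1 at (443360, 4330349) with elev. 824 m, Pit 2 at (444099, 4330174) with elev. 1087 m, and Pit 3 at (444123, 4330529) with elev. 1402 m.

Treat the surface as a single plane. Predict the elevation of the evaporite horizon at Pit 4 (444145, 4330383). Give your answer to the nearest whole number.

Let the plane be z = a·easting + b·northing + c.
Pit 2−Pit 1: 739a − 175b = 263;  Pit 3−Pit 1: 763a + 180b = 578.
Solving gives a = 0.55709167, b = 0.84966141.
Then c = 824 − a·443360 − b·4330349 = −3925498.59.
At (444145, 4330383): z = 247429.5 + 3679359.3 − 3925498.59 = 1290.2 m.

1290 m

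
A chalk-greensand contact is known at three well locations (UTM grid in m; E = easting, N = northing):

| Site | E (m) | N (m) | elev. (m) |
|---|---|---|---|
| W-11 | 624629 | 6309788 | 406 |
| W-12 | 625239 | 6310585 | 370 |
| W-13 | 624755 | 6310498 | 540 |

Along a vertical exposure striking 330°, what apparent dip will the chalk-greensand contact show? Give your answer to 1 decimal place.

Two edge vectors: W-11→W-12 = (610, 797, -36), W-11→W-13 = (126, 710, 134).
Normal n = (W-11→W-12) × (W-11→W-13) = (132358, -86276, 332678).
So ∂z/∂E = −n_x/n_z = −0.39786 and ∂z/∂N = −n_y/n_z = 0.25934.
Unit vector along 330° is (sin 330°, cos 330°) = (-0.5000, 0.8660).
Slope in that direction = a·(-0.5000) + b·(0.8660) = 0.42352.
Apparent dip = arctan|0.42352| = 23.0° (true dip is 25.4°, so apparent ≤ true as expected).

23.0°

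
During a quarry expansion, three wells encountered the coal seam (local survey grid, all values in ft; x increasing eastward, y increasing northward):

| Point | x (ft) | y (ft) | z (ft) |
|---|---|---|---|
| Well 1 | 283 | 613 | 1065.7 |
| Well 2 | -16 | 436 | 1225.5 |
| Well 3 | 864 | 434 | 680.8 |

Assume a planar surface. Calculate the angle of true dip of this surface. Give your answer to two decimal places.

Two edge vectors: Well 1→Well 2 = (-299, -177, 159.8), Well 1→Well 3 = (581, -179, -384.9).
Normal n = (Well 1→Well 2) × (Well 1→Well 3) = (96731.5, -22241.3, 156358).
So ∂z/∂x = −n_x/n_z = −0.61865 and ∂z/∂y = −n_y/n_z = 0.14225.
Gradient magnitude |∇z| = √(a² + b²) = √(0.38273 + 0.02023) = 0.63480.
True dip = arctan(0.63480) = 32.41°, dipping toward ESE (azimuth ≈ 103°).

32.41°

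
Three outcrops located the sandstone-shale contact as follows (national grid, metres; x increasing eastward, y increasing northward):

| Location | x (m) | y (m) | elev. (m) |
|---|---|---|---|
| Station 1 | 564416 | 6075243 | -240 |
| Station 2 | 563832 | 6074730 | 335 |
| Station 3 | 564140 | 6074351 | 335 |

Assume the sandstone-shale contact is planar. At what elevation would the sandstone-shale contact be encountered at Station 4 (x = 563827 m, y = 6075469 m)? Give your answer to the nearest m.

-7 m

Two edge vectors: Station 1→Station 2 = (-584, -513, 575), Station 1→Station 3 = (-276, -892, 575).
Normal n = (Station 1→Station 2) × (Station 1→Station 3) = (217925, 177100, 379340).
So ∂z/∂x = −n_x/n_z = −0.57448463 and ∂z/∂y = −n_y/n_z = −0.46686350.
Intercept c from Station 1: -240 + 324248.32 + 2836309.21 = 3160317.53.
At (563827, 6075469): z = −323909.9 − 2836414.7 + 3160317.53 = -7.1 m.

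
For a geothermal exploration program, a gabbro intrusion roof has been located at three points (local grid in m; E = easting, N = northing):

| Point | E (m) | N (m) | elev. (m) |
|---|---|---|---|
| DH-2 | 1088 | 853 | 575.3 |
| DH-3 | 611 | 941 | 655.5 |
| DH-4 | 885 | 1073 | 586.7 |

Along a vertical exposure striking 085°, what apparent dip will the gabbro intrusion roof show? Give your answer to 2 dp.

11.38°

Two edge vectors: DH-2→DH-3 = (-477, 88, 80.2), DH-2→DH-4 = (-203, 220, 11.4).
Normal n = (DH-2→DH-3) × (DH-2→DH-4) = (-16640.8, -10842.8, -87076).
So ∂z/∂E = −n_x/n_z = −0.19111 and ∂z/∂N = −n_y/n_z = −0.12452.
Unit vector along 085° is (sin 85°, cos 85°) = (0.9962, 0.0872).
Slope in that direction = a·(0.9962) + b·(0.0872) = −0.20123.
Apparent dip = arctan|0.20123| = 11.38° (true dip is 12.8°, so apparent ≤ true as expected).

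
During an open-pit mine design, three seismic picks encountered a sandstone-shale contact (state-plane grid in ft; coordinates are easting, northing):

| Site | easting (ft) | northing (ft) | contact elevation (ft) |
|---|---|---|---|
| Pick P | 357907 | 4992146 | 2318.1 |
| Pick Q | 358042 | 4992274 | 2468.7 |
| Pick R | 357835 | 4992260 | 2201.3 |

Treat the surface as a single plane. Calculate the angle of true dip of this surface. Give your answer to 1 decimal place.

Let the plane be z = a·easting + b·northing + c.
Pick Q−Pick P: 135a + 128b = 150.6;  Pick R−Pick P: −72a + 114b = −116.8.
Solving gives a = 1.30532, b = −0.20015.
Gradient magnitude |∇z| = √(a² + b²) = √(1.70387 + 0.04006) = 1.32058.
True dip = arctan(1.32058) = 52.9°, dipping toward W (azimuth ≈ 279°).

52.9°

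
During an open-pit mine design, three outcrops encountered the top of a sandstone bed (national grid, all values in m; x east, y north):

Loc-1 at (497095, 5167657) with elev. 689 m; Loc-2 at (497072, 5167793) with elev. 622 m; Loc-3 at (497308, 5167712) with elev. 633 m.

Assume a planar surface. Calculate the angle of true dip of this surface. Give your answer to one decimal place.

Two edge vectors: Loc-1→Loc-2 = (-23, 136, -67), Loc-1→Loc-3 = (213, 55, -56).
Normal n = (Loc-1→Loc-2) × (Loc-1→Loc-3) = (-3931, -15559, -30233).
So ∂z/∂x = −n_x/n_z = −0.13002 and ∂z/∂y = −n_y/n_z = −0.51464.
Gradient magnitude |∇z| = √(a² + b²) = √(0.01691 + 0.26485) = 0.53081.
True dip = arctan(0.53081) = 28.0°, dipping toward NNE (azimuth ≈ 014°).

28.0°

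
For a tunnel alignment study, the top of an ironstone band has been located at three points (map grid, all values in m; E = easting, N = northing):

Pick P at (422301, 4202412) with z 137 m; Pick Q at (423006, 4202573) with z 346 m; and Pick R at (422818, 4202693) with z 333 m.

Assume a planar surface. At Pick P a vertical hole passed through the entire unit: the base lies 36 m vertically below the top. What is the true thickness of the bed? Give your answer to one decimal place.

33.9 m

Let the plane be z = a·E + b·N + c.
Pick Q−Pick P: 705a + 161b = 209;  Pick R−Pick P: 517a + 281b = 196.
Solving gives a = 0.23656, b = 0.26227.
|∇z| = √(a²+b²) = 0.35320, so dip δ = arctan(0.35320) = 19.45°.
True thickness = vertical thickness × cos δ = 36 × cos 19.45° = 33.9 m.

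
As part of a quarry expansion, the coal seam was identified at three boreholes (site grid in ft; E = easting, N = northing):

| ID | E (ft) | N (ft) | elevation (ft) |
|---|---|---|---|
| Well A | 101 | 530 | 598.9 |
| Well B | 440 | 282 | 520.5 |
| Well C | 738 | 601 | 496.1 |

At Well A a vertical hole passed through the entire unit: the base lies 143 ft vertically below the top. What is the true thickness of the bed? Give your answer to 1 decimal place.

Two edge vectors: Well A→Well B = (339, -248, -78.4), Well A→Well C = (637, 71, -102.8).
Normal n = (Well A→Well B) × (Well A→Well C) = (31060.8, -15091.6, 182045).
So ∂z/∂E = −n_x/n_z = −0.17062 and ∂z/∂N = −n_y/n_z = 0.08290.
|∇z| = √(a²+b²) = 0.18969, so dip δ = arctan(0.18969) = 10.74°.
True thickness = vertical thickness × cos δ = 143 × cos 10.74° = 140.5 ft.

140.5 ft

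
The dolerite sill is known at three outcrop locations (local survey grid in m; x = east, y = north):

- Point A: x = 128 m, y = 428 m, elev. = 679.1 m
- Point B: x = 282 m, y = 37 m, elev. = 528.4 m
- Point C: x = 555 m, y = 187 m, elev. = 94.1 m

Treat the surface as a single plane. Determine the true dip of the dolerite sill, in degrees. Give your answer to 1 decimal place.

Two edge vectors: Point A→Point B = (154, -391, -150.7), Point A→Point C = (427, -241, -585).
Normal n = (Point A→Point B) × (Point A→Point C) = (192416.3, 25741.1, 129843).
So ∂z/∂x = −n_x/n_z = −1.48192 and ∂z/∂y = −n_y/n_z = −0.19825.
Gradient magnitude |∇z| = √(a² + b²) = √(2.19607 + 0.03930) = 1.49512.
True dip = arctan(1.49512) = 56.2°, dipping toward E (azimuth ≈ 082°).

56.2°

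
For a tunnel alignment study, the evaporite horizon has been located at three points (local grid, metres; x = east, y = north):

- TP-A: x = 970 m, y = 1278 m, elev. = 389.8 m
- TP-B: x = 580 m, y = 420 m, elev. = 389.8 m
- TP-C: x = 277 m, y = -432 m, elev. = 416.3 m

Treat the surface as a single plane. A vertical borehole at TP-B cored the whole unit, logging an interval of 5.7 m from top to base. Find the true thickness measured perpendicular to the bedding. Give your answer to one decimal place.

5.4 m

Two edge vectors: TP-A→TP-B = (-390, -858, 0), TP-A→TP-C = (-693, -1710, 26.5).
Normal n = (TP-A→TP-B) × (TP-A→TP-C) = (-22737, 10335, 72306).
So ∂z/∂x = −n_x/n_z = 0.31446 and ∂z/∂y = −n_y/n_z = −0.14293.
|∇z| = √(a²+b²) = 0.34542, so dip δ = arctan(0.34542) = 19.06°.
True thickness = vertical thickness × cos δ = 5.7 × cos 19.06° = 5.4 m.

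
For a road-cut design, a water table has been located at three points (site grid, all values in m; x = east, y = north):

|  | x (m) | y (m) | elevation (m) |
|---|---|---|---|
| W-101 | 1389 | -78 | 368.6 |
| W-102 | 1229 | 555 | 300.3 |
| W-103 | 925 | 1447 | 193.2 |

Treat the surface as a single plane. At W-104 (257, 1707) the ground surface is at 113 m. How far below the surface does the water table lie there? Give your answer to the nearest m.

31 m

Let the plane be z = a·x + b·y + c.
W-102−W-101: −160a + 633b = −68.3;  W-103−W-101: −464a + 1525b = −175.4.
Solving gives a = 0.13821, b = −0.07296.
Then c = 368.6 − a·1389 − b·-78 = 170.93.
At (257, 1707): z_contact = 35.5 − 124.6 + 170.93 = 81.9 m.
Depth below ground = 113 − 81.9 = 31 m.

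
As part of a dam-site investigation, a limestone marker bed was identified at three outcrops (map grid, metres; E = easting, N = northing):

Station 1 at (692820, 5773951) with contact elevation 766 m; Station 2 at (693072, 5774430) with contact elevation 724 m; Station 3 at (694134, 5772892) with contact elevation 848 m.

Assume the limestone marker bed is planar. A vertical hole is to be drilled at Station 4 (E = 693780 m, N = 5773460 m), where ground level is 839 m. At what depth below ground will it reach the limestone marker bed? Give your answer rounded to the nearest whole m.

37 m

Two edge vectors: Station 1→Station 2 = (252, 479, -42), Station 1→Station 3 = (1314, -1059, 82).
Normal n = (Station 1→Station 2) × (Station 1→Station 3) = (-5200, -75852, -896274).
So ∂z/∂E = −n_x/n_z = −0.00580180 and ∂z/∂N = −n_y/n_z = −0.08463037.
Intercept c from Station 1: 766 + 4019.60 + 488651.61 = 493437.21.
At (693780, 5773460): z_contact = −4025.2 − 488610.1 + 493437.21 = 802.0 m.
Depth below ground = 839 − 802.0 = 37 m.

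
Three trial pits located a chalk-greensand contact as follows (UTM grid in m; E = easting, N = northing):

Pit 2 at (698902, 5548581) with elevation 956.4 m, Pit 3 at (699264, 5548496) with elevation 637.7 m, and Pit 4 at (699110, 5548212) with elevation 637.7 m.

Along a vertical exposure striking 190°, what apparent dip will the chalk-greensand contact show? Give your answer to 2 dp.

Let the plane be z = a·E + b·N + c.
Pit 3−Pit 2: 362a − 85b = −318.7;  Pit 4−Pit 2: 208a − 369b = −318.7.
Solving gives a = −0.78095, b = 0.42347.
Unit vector along 190° is (sin 190°, cos 190°) = (-0.1736, -0.9848).
Slope in that direction = a·(-0.1736) + b·(-0.9848) = −0.28143.
Apparent dip = arctan|0.28143| = 15.72° (true dip is 41.6°, so apparent ≤ true as expected).

15.72°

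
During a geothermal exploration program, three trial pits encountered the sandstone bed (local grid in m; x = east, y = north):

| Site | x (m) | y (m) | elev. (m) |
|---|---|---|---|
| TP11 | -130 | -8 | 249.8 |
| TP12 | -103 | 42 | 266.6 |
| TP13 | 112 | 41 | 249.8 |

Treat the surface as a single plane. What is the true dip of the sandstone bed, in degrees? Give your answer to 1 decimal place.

21.1°

Let the plane be z = a·x + b·y + c.
TP12−TP11: 27a + 50b = 16.8;  TP13−TP11: 242a + 49b = 0.
Solving gives a = −0.07638, b = 0.37725.
Gradient magnitude |∇z| = √(a² + b²) = √(0.00583 + 0.14232) = 0.38490.
True dip = arctan(0.38490) = 21.1°, dipping toward SSE (azimuth ≈ 169°).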